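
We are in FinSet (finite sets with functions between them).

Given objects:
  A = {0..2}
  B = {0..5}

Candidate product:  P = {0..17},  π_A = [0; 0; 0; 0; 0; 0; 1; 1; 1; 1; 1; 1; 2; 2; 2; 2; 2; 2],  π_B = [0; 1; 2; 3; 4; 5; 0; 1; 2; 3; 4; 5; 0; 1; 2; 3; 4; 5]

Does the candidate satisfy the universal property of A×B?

|A|·|B| = 3·6 = 18;  |P| = 18
Check the pairing map k ↦ (π_A(k), π_B(k)):
  0 ↦ (0,0)
  1 ↦ (0,1)
  2 ↦ (0,2)
  3 ↦ (0,3)
  4 ↦ (0,4)
  5 ↦ (0,5)
  6 ↦ (1,0)
  7 ↦ (1,1)
  8 ↦ (1,2)
  9 ↦ (1,3)
  10 ↦ (1,4)
  11 ↦ (1,5)
  12 ↦ (2,0)
  13 ↦ (2,1)
  14 ↦ (2,2)
  15 ↦ (2,3)
  16 ↦ (2,4)
  17 ↦ (2,5)
distinct pairs in image: 18 / 18 needed
  → bijection onto A×B; projections well-typed.

Answer: VALID PRODUCT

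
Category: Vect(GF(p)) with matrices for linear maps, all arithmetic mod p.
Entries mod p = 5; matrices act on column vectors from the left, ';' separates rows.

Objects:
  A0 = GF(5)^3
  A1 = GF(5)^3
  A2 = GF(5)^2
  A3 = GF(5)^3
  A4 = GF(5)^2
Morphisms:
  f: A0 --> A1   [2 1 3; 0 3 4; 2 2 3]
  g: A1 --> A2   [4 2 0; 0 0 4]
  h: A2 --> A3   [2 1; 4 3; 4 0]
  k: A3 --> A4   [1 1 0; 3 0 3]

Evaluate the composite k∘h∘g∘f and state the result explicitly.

  e0=(1,0,0) f-->(2,0,2) g-->(3,3) h-->(4,1,2) k-->(0,3)
  e1=(0,1,0) f-->(1,3,2) g-->(0,3) h-->(3,4,0) k-->(2,4)
  e2=(0,0,1) f-->(3,4,3) g-->(0,2) h-->(2,1,0) k-->(3,1)
composite: [0 2 3; 3 4 1]

Answer: [0 2 3; 3 4 1]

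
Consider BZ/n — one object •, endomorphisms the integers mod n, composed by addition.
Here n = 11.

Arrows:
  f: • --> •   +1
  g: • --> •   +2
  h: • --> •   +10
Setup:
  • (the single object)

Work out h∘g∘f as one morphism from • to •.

Answer: +2

Trace:
  0 +1≡1 +2≡3 +10≡2  (mod 11)
result: +2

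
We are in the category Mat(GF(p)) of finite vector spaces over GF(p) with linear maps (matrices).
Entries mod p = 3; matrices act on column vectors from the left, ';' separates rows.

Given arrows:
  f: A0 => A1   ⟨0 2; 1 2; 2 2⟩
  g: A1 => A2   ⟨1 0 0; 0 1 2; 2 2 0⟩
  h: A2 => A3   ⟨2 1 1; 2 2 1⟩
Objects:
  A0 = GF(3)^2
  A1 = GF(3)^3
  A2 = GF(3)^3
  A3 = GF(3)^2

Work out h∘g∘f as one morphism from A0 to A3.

Answer: ⟨1 0; 0 0⟩

Derivation:
  e0=(1,0) f=>(0,1,2) g=>(0,2,2) h=>(1,0)
  e1=(0,1) f=>(2,2,2) g=>(2,0,2) h=>(0,0)
result: ⟨1 0; 0 0⟩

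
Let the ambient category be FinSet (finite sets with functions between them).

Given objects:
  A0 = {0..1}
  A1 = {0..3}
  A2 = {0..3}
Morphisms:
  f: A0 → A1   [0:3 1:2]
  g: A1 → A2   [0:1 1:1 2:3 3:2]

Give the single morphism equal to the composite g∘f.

  0 f→3 g→2
  1 f→2 g→3
⟦path⟧: [0:2 1:3]

Answer: [0:2 1:3]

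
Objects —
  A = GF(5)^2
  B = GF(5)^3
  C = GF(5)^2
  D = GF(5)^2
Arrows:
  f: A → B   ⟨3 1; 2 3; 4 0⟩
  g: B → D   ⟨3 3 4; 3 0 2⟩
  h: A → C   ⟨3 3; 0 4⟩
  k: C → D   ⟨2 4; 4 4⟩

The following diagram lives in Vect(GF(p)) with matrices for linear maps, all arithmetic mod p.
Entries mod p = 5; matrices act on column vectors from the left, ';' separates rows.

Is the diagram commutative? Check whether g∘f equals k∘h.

Answer: COMMUTES

Derivation:
1) trace f;g:
  e0=⟨1,0⟩ f→⟨3,2,4⟩ g→⟨1,2⟩
  e1=⟨0,1⟩ f→⟨1,3,0⟩ g→⟨2,3⟩
  composite₁ = ⟨1 2; 2 3⟩
2) trace h;k:
  e0=⟨1,0⟩ h→⟨3,0⟩ k→⟨1,2⟩
  e1=⟨0,1⟩ h→⟨3,4⟩ k→⟨2,3⟩
  composite₂ = ⟨1 2; 2 3⟩
Equal? same morphism ✓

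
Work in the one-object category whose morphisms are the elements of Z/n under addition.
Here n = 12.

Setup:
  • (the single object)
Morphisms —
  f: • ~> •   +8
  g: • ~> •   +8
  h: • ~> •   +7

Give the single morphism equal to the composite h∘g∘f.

  0 +8≡8 +8≡4 +7≡11  (mod 12)
composite: +11

Answer: +11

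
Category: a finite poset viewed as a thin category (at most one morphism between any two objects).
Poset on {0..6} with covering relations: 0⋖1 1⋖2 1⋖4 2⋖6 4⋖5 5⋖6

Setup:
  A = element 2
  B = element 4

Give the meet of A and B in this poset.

Common predecessors of 2,4: {0,1}
  0 ⊑ 1
  1 ⊑ 1
glb = 1

Answer: A∧B = 1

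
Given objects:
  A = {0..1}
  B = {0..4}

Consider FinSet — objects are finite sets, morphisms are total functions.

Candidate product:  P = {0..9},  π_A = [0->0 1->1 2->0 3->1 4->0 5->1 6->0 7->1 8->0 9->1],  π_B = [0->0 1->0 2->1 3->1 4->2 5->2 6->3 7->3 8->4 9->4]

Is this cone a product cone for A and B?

Answer: VALID PRODUCT

Work:
|A|·|B| = 2·5 = 10;  |P| = 10
Check the pairing map k ↦ (π_A(k), π_B(k)):
  0 -> (0,0)
  1 -> (1,0)
  2 -> (0,1)
  3 -> (1,1)
  4 -> (0,2)
  5 -> (1,2)
  6 -> (0,3)
  7 -> (1,3)
  8 -> (0,4)
  9 -> (1,4)
distinct pairs in image: 10 / 10 needed
  → bijection onto A×B; projections well-typed.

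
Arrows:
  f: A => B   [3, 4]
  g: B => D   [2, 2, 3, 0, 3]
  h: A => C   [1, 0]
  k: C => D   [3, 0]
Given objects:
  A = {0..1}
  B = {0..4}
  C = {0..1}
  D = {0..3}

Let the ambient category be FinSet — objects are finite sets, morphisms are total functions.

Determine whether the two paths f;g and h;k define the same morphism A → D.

Along f;g (path 1):
  0 f=>3 g=>0
  1 f=>4 g=>3
  composite₁ = [0, 3]
Along h;k (path 2):
  0 h=>1 k=>0
  1 h=>0 k=>3
  composite₂ = [0, 3]
Equal? same morphism ✓

Answer: COMMUTES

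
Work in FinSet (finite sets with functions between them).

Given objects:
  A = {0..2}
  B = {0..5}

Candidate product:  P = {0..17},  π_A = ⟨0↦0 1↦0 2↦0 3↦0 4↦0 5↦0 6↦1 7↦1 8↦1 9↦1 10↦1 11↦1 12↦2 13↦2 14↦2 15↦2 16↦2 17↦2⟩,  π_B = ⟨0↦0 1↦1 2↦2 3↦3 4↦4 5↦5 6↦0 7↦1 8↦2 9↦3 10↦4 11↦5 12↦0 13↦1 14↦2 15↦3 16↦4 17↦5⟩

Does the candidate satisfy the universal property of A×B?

Answer: VALID PRODUCT

Derivation:
|A|·|B| = 3·6 = 18;  |P| = 18
Check the pairing map k ↦ (π_A(k), π_B(k)):
  0 ↦ (0,0)
  1 ↦ (0,1)
  2 ↦ (0,2)
  3 ↦ (0,3)
  4 ↦ (0,4)
  5 ↦ (0,5)
  6 ↦ (1,0)
  7 ↦ (1,1)
  8 ↦ (1,2)
  9 ↦ (1,3)
  10 ↦ (1,4)
  11 ↦ (1,5)
  12 ↦ (2,0)
  13 ↦ (2,1)
  14 ↦ (2,2)
  15 ↦ (2,3)
  16 ↦ (2,4)
  17 ↦ (2,5)
distinct pairs in image: 18 / 18 needed
  → bijection onto A×B; projections well-typed.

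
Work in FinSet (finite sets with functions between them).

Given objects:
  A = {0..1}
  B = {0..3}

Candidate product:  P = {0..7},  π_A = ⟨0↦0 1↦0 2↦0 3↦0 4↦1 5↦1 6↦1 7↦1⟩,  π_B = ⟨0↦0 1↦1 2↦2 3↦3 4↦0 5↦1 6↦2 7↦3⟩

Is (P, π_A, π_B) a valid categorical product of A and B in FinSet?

|A|·|B| = 2·4 = 8;  |P| = 8
Check the pairing map k ↦ (π_A(k), π_B(k)):
  0 ↦ (0,0)
  1 ↦ (0,1)
  2 ↦ (0,2)
  3 ↦ (0,3)
  4 ↦ (1,0)
  5 ↦ (1,1)
  6 ↦ (1,2)
  7 ↦ (1,3)
distinct pairs in image: 8 / 8 needed
  → bijection onto A×B; projections well-typed.

Answer: VALID PRODUCT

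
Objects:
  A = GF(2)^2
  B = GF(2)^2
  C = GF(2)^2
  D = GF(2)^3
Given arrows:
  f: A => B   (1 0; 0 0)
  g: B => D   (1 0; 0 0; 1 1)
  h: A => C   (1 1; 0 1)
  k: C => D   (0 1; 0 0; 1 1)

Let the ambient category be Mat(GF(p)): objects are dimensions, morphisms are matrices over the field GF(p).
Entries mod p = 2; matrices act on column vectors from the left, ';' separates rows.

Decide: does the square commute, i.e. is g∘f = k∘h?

Answer: DOES NOT COMMUTE

Trace:
Along f;g (path 1):
  e0=[1,0] f=>[1,0] g=>[1,0,1]
  e1=[0,1] f=>[0,0] g=>[0,0,0]
  ⟦path⟧₁ = (1 0; 0 0; 1 0)
Along h;k (path 2):
  e0=[1,0] h=>[1,0] k=>[0,0,1]
  e1=[0,1] h=>[1,1] k=>[1,0,0]
  ⟦path⟧₂ = (0 1; 0 0; 1 0)
Equal? NO — does not commute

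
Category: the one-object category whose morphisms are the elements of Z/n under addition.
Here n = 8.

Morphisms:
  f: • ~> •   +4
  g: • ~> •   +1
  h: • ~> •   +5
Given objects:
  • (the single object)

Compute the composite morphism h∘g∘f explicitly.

  0 +4≡4 +1≡5 +5≡2  (mod 8)
result: +2

Answer: +2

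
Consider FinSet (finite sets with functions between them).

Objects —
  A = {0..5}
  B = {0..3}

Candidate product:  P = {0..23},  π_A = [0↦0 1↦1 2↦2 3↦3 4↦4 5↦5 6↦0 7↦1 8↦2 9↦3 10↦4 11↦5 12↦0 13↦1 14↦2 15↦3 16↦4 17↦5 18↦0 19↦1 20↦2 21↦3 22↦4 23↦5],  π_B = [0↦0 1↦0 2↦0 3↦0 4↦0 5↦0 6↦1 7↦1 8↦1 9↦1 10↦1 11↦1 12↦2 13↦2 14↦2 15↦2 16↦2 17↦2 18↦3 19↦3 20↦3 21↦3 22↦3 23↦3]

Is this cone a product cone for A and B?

|A|·|B| = 6·4 = 24;  |P| = 24
Check the pairing map k ↦ (π_A(k), π_B(k)):
  0 ↦ (0,0)
  1 ↦ (1,0)
  2 ↦ (2,0)
  3 ↦ (3,0)
  4 ↦ (4,0)
  5 ↦ (5,0)
  6 ↦ (0,1)
  7 ↦ (1,1)
  8 ↦ (2,1)
  9 ↦ (3,1)
  10 ↦ (4,1)
  11 ↦ (5,1)
  12 ↦ (0,2)
  13 ↦ (1,2)
  14 ↦ (2,2)
  15 ↦ (3,2)
  16 ↦ (4,2)
  17 ↦ (5,2)
  18 ↦ (0,3)
  19 ↦ (1,3)
  20 ↦ (2,3)
  21 ↦ (3,3)
  22 ↦ (4,3)
  23 ↦ (5,3)
distinct pairs in image: 24 / 24 needed
  → bijection onto A×B; projections well-typed.

Answer: VALID PRODUCT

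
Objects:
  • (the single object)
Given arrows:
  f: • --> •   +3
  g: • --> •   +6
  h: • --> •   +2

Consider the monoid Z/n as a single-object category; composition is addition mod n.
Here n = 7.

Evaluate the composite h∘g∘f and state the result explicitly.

  0 +3≡3 +6≡2 +2≡4  (mod 7)
⟦path⟧: +4

Answer: +4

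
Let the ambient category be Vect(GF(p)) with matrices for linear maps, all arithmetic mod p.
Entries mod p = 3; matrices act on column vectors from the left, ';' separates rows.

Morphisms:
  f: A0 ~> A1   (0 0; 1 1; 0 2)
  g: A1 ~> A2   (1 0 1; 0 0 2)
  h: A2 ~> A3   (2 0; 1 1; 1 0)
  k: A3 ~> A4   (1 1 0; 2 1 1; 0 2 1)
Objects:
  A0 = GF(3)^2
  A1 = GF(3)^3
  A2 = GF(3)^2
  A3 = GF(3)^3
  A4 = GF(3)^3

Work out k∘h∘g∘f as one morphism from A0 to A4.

  e0=(1,0) f~>(0,1,0) g~>(0,0) h~>(0,0,0) k~>(0,0,0)
  e1=(0,1) f~>(0,1,2) g~>(2,1) h~>(1,0,2) k~>(1,1,2)
⟦path⟧: (0 1; 0 1; 0 2)

Answer: (0 1; 0 1; 0 2)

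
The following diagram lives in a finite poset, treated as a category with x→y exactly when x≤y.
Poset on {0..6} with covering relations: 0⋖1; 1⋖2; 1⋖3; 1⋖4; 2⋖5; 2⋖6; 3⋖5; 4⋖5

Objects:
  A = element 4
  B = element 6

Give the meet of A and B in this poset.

Common predecessors of 4,6: {0,1}
  0 ≤ 1
  1 ≤ 1
glb = 1

Answer: A∧B = 1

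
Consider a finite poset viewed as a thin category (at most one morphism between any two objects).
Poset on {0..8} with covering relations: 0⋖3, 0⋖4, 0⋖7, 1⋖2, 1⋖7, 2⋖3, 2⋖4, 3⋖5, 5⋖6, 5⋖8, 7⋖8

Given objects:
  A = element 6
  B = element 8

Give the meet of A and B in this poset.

{x : x≤A ∧ x≤B} = {0,1,2,3,5}  (A=6, B=8)
  0 ≤ 5
  1 ≤ 5
  2 ≤ 5
  3 ≤ 5
  5 ≤ 5
glb = 5

Answer: A∧B = 5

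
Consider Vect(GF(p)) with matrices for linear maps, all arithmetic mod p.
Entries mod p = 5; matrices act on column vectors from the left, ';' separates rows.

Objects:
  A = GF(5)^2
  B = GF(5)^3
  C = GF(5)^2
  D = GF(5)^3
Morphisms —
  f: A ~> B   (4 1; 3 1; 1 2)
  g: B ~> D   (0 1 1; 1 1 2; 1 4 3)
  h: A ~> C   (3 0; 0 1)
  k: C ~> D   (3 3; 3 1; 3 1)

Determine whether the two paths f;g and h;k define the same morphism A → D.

Path 1 = f;g:
  e0=(1,0) f~>(4,3,1) g~>(4,4,4)
  e1=(0,1) f~>(1,1,2) g~>(3,1,1)
  result₁ = (4 3; 4 1; 4 1)
Path 2 = h;k:
  e0=(1,0) h~>(3,0) k~>(4,4,4)
  e1=(0,1) h~>(0,1) k~>(3,1,1)
  result₂ = (4 3; 4 1; 4 1)
Equal? YES — commutes

Answer: COMMUTES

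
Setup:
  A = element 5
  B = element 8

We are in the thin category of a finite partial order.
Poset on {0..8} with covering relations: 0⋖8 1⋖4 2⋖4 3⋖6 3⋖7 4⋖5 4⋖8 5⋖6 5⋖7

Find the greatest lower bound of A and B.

Common predecessors of 5,8: {1,2,4}
  1 ⊑ 4
  2 ⊑ 4
  4 ⊑ 4
glb = 4

Answer: A∧B = 4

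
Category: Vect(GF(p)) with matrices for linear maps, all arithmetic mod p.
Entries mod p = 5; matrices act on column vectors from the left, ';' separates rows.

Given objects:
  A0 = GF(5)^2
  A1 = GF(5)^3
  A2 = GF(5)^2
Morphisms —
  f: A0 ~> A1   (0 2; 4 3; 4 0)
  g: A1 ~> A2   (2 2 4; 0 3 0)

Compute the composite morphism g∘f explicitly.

Answer: (4 0; 2 4)

Work:
  e0=⟨1,0⟩ f~>⟨0,4,4⟩ g~>⟨4,2⟩
  e1=⟨0,1⟩ f~>⟨2,3,0⟩ g~>⟨0,4⟩
composite: (4 0; 2 4)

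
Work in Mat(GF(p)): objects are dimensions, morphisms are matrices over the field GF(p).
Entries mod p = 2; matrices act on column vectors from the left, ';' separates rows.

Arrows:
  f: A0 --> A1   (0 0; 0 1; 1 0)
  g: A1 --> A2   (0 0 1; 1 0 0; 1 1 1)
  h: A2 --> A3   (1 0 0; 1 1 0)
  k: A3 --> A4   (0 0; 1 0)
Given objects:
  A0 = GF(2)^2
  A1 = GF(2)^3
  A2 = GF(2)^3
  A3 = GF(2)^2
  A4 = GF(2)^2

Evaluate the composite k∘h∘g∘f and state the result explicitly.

Answer: (0 0; 1 0)

Derivation:
  e0=[1,0] f-->[0,0,1] g-->[1,0,1] h-->[1,1] k-->[0,1]
  e1=[0,1] f-->[0,1,0] g-->[0,0,1] h-->[0,0] k-->[0,0]
result: (0 0; 1 0)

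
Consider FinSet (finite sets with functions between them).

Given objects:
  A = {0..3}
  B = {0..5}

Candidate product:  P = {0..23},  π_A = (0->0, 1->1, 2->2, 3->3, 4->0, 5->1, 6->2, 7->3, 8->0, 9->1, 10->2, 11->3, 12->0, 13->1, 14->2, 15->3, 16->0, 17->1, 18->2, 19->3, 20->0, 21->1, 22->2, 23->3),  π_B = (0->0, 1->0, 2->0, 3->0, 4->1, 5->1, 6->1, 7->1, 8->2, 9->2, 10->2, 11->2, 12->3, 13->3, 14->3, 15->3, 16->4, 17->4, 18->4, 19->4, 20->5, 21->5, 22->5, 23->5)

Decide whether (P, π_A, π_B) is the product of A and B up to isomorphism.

|A|·|B| = 4·6 = 24;  |P| = 24
Check the pairing map k ↦ (π_A(k), π_B(k)):
  0 -> (0,0)
  1 -> (1,0)
  2 -> (2,0)
  3 -> (3,0)
  4 -> (0,1)
  5 -> (1,1)
  6 -> (2,1)
  7 -> (3,1)
  8 -> (0,2)
  9 -> (1,2)
  10 -> (2,2)
  11 -> (3,2)
  12 -> (0,3)
  13 -> (1,3)
  14 -> (2,3)
  15 -> (3,3)
  16 -> (0,4)
  17 -> (1,4)
  18 -> (2,4)
  19 -> (3,4)
  20 -> (0,5)
  21 -> (1,5)
  22 -> (2,5)
  23 -> (3,5)
distinct pairs in image: 24 / 24 needed
  → bijection onto A×B; projections well-typed.

Answer: VALID PRODUCT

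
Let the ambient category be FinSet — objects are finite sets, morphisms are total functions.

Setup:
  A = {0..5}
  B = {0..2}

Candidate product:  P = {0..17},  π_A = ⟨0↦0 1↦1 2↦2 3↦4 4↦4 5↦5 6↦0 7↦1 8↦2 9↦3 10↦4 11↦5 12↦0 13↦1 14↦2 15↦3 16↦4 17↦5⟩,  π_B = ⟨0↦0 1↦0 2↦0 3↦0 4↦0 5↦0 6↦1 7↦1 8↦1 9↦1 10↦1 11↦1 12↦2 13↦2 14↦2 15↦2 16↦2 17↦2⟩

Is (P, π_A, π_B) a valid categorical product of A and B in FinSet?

|A|·|B| = 6·3 = 18;  |P| = 18
Check the pairing map k ↦ (π_A(k), π_B(k)):
  0 ↦ (0,0)
  1 ↦ (1,0)
  2 ↦ (2,0)
  3 ↦ (4,0)
  4 ↦ (4,0)  ✗ repeats pair of k=3
  5 ↦ (5,0)
  6 ↦ (0,1)
  7 ↦ (1,1)
  8 ↦ (2,1)
  9 ↦ (3,1)
  10 ↦ (4,1)
  11 ↦ (5,1)
  12 ↦ (0,2)
  13 ↦ (1,2)
  14 ↦ (2,2)
  15 ↦ (3,2)
  16 ↦ (4,2)
  17 ↦ (5,2)
distinct pairs in image: 17 / 18 needed
  → (4,0) hit at k=3 and k=4

Answer: NOT A VALID PRODUCT — duplicate pair at indices 4,3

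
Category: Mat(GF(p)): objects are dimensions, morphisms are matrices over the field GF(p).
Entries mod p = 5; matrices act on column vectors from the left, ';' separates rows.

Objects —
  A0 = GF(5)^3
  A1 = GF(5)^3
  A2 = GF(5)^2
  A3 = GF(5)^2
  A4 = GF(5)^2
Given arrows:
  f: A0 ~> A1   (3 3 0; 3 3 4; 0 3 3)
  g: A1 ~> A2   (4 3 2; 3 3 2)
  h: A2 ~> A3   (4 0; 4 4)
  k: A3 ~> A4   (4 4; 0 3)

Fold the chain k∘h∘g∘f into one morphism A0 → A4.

Answer: (0 3 4; 3 2 2)

Work:
  e0=(1,0,0) f~>(3,3,0) g~>(1,3) h~>(4,1) k~>(0,3)
  e1=(0,1,0) f~>(3,3,3) g~>(2,4) h~>(3,4) k~>(3,2)
  e2=(0,0,1) f~>(0,4,3) g~>(3,3) h~>(2,4) k~>(4,2)
result: (0 3 4; 3 2 2)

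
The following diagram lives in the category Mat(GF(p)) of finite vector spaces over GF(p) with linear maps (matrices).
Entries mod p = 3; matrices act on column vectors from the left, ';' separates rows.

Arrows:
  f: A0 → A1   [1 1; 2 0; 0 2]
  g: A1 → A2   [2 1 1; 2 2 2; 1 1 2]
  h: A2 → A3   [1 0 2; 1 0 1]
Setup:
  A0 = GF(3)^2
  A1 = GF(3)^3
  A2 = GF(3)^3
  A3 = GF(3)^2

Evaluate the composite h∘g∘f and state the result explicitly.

  e0=⟨1,0⟩ f→⟨1,2,0⟩ g→⟨1,0,0⟩ h→⟨1,1⟩
  e1=⟨0,1⟩ f→⟨1,0,2⟩ g→⟨1,0,2⟩ h→⟨2,0⟩
⟦path⟧: [1 2; 1 0]

Answer: [1 2; 1 0]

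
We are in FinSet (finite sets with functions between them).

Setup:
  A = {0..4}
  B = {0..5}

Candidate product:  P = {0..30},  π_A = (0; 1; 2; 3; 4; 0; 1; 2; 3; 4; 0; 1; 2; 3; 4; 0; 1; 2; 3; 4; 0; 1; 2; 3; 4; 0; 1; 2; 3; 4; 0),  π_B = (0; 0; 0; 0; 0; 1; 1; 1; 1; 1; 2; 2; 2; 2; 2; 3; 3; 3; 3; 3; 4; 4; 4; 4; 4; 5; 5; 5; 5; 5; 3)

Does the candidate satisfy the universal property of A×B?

|A|·|B| = 5·6 = 30;  |P| = 31
  → cardinalities differ; no bijection possible.

Answer: NOT A VALID PRODUCT — |P|=31 ≠ |A|·|B|=30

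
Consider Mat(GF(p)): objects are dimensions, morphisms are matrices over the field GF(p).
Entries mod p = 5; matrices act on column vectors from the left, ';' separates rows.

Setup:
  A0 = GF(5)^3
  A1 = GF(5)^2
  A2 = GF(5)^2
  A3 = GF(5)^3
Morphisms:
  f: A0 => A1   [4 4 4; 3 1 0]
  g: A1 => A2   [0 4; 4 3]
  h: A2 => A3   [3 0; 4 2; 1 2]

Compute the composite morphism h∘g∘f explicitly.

Answer: [1 2 0; 3 4 2; 2 2 2]

Derivation:
  e0=⟨1,0,0⟩ f=>⟨4,3⟩ g=>⟨2,0⟩ h=>⟨1,3,2⟩
  e1=⟨0,1,0⟩ f=>⟨4,1⟩ g=>⟨4,4⟩ h=>⟨2,4,2⟩
  e2=⟨0,0,1⟩ f=>⟨4,0⟩ g=>⟨0,1⟩ h=>⟨0,2,2⟩
composite: [1 2 0; 3 4 2; 2 2 2]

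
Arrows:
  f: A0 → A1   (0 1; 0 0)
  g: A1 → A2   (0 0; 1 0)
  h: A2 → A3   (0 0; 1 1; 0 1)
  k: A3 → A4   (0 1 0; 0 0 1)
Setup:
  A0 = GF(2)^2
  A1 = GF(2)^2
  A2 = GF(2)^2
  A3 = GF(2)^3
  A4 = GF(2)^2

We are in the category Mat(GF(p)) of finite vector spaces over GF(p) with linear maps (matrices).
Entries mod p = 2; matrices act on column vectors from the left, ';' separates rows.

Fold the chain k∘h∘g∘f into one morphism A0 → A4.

Answer: (0 1; 0 1)

Work:
  e0=⟨1,0⟩ f→⟨0,0⟩ g→⟨0,0⟩ h→⟨0,0,0⟩ k→⟨0,0⟩
  e1=⟨0,1⟩ f→⟨1,0⟩ g→⟨0,1⟩ h→⟨0,1,1⟩ k→⟨1,1⟩
result: (0 1; 0 1)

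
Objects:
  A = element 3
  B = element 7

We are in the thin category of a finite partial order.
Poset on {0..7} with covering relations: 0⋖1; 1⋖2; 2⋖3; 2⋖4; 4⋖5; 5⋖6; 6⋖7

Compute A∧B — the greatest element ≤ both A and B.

{x : x⊑A ∧ x⊑B} = {0,1,2}  (A=3, B=7)
  0 ⊑ 2
  1 ⊑ 2
  2 ⊑ 2
glb = 2

Answer: A∧B = 2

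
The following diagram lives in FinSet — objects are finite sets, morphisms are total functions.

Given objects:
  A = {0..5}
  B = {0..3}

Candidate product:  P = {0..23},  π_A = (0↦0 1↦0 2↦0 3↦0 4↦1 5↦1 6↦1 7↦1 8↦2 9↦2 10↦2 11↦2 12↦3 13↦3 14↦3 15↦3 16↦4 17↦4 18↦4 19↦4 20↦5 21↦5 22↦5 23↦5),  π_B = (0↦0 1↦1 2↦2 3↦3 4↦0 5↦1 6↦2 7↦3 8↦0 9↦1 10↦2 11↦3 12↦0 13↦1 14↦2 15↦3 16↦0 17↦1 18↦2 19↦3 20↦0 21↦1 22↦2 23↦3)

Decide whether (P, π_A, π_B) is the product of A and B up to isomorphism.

Answer: VALID PRODUCT

Derivation:
|A|·|B| = 6·4 = 24;  |P| = 24
Check the pairing map k ↦ (π_A(k), π_B(k)):
  0 ↦ (0,0)
  1 ↦ (0,1)
  2 ↦ (0,2)
  3 ↦ (0,3)
  4 ↦ (1,0)
  5 ↦ (1,1)
  6 ↦ (1,2)
  7 ↦ (1,3)
  8 ↦ (2,0)
  9 ↦ (2,1)
  10 ↦ (2,2)
  11 ↦ (2,3)
  12 ↦ (3,0)
  13 ↦ (3,1)
  14 ↦ (3,2)
  15 ↦ (3,3)
  16 ↦ (4,0)
  17 ↦ (4,1)
  18 ↦ (4,2)
  19 ↦ (4,3)
  20 ↦ (5,0)
  21 ↦ (5,1)
  22 ↦ (5,2)
  23 ↦ (5,3)
distinct pairs in image: 24 / 24 needed
  → bijection onto A×B; projections well-typed.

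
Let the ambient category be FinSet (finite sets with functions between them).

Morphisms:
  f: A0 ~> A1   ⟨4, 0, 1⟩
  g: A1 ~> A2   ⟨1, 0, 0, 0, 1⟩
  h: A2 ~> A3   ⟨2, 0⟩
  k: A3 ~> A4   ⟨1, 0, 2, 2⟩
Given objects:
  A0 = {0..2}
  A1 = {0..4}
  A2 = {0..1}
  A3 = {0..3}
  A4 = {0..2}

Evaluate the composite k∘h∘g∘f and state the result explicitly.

Answer: ⟨1, 1, 2⟩

Work:
  0 f~>4 g~>1 h~>0 k~>1
  1 f~>0 g~>1 h~>0 k~>1
  2 f~>1 g~>0 h~>2 k~>2
⟦path⟧: ⟨1, 1, 2⟩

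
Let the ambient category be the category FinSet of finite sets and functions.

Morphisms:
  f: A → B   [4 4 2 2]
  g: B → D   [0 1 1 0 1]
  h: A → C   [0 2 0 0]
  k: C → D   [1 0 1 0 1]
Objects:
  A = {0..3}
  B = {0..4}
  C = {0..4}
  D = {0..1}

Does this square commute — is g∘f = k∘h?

Answer: COMMUTES

Work:
Path 1 = f;g:
  0 f→4 g→1
  1 f→4 g→1
  2 f→2 g→1
  3 f→2 g→1
  ⟦path⟧₁ = [1 1 1 1]
Path 2 = h;k:
  0 h→0 k→1
  1 h→2 k→1
  2 h→0 k→1
  3 h→0 k→1
  ⟦path⟧₂ = [1 1 1 1]
Equal? YES — commutes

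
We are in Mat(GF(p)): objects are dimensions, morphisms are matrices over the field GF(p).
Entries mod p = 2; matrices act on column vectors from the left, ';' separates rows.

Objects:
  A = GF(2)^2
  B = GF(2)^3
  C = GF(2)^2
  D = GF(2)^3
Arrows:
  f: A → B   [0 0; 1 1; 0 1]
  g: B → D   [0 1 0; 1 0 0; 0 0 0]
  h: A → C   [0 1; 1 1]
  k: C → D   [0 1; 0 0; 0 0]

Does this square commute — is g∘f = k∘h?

Answer: COMMUTES

Work:
Along f;g (path 1):
  e0=⟨1,0⟩ f→⟨0,1,0⟩ g→⟨1,0,0⟩
  e1=⟨0,1⟩ f→⟨0,1,1⟩ g→⟨1,0,0⟩
  composite₁ = [1 1; 0 0; 0 0]
Along h;k (path 2):
  e0=⟨1,0⟩ h→⟨0,1⟩ k→⟨1,0,0⟩
  e1=⟨0,1⟩ h→⟨1,1⟩ k→⟨1,0,0⟩
  composite₂ = [1 1; 0 0; 0 0]
Equal? equal; square commutes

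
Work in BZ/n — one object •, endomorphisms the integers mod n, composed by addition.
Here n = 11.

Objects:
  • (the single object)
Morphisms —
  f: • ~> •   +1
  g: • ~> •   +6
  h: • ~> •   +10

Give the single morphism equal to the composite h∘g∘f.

Answer: +6

Work:
  0 +1≡1 +6≡7 +10≡6  (mod 11)
⟦path⟧: +6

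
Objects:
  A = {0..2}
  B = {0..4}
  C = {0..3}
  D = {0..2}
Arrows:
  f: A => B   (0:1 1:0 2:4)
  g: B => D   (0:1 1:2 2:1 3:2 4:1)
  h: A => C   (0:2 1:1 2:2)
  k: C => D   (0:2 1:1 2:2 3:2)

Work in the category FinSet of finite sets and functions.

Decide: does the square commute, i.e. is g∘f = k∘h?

Answer: DOES NOT COMMUTE

Trace:
Path 1 = f;g:
  0 f=>1 g=>2
  1 f=>0 g=>1
  2 f=>4 g=>1
  ⟦path⟧₁ = (0:2 1:1 2:1)
Path 2 = h;k:
  0 h=>2 k=>2
  1 h=>1 k=>1
  2 h=>2 k=>2
  ⟦path⟧₂ = (0:2 1:1 2:2)
Equal? distinct morphisms ✗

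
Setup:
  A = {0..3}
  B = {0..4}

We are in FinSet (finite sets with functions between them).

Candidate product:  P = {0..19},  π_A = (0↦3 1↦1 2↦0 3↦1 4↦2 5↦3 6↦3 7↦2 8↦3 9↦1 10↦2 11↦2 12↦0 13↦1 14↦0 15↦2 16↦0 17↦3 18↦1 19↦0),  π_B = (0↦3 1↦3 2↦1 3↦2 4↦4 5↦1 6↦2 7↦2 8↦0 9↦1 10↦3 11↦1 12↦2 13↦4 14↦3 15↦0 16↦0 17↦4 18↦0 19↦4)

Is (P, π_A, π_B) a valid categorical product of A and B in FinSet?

|A|·|B| = 4·5 = 20;  |P| = 20
Check the pairing map k ↦ (π_A(k), π_B(k)):
  0 ↦ (3,3)
  1 ↦ (1,3)
  2 ↦ (0,1)
  3 ↦ (1,2)
  4 ↦ (2,4)
  5 ↦ (3,1)
  6 ↦ (3,2)
  7 ↦ (2,2)
  8 ↦ (3,0)
  9 ↦ (1,1)
  10 ↦ (2,3)
  11 ↦ (2,1)
  12 ↦ (0,2)
  13 ↦ (1,4)
  14 ↦ (0,3)
  15 ↦ (2,0)
  16 ↦ (0,0)
  17 ↦ (3,4)
  18 ↦ (1,0)
  19 ↦ (0,4)
distinct pairs in image: 20 / 20 needed
  → bijection onto A×B; projections well-typed.

Answer: VALID PRODUCT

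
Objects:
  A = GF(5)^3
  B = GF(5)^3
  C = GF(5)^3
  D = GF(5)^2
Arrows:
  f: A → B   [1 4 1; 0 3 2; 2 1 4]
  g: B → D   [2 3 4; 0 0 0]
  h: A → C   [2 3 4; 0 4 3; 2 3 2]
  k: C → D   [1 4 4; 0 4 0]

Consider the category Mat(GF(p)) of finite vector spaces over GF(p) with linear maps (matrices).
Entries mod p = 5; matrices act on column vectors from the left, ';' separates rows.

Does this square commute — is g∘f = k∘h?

1) trace f;g:
  e0=[1,0,0] f→[1,0,2] g→[0,0]
  e1=[0,1,0] f→[4,3,1] g→[1,0]
  e2=[0,0,1] f→[1,2,4] g→[4,0]
  composite₁ = [0 1 4; 0 0 0]
2) trace h;k:
  e0=[1,0,0] h→[2,0,2] k→[0,0]
  e1=[0,1,0] h→[3,4,3] k→[1,1]
  e2=[0,0,1] h→[4,3,2] k→[4,2]
  composite₂ = [0 1 4; 0 1 2]
Equal? differ; not commutative

Answer: DOES NOT COMMUTE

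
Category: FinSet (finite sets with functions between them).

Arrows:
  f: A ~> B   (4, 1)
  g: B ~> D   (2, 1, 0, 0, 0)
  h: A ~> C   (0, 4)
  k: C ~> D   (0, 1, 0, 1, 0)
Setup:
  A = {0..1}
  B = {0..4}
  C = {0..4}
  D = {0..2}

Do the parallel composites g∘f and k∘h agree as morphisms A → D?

Answer: DOES NOT COMMUTE

Work:
Along f;g (path 1):
  0 f~>4 g~>0
  1 f~>1 g~>1
  composite₁ = (0, 1)
Along h;k (path 2):
  0 h~>0 k~>0
  1 h~>4 k~>0
  composite₂ = (0, 0)
Equal? differ; not commutative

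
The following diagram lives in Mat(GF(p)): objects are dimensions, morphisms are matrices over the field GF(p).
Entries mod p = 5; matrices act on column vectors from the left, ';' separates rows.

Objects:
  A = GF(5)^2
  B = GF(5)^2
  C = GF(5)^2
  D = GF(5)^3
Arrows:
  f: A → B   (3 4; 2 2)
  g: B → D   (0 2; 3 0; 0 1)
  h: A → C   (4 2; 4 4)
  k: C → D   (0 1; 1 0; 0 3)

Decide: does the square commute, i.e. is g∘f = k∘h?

Answer: COMMUTES

Work:
Along f;g (path 1):
  e0=⟨1,0⟩ f→⟨3,2⟩ g→⟨4,4,2⟩
  e1=⟨0,1⟩ f→⟨4,2⟩ g→⟨4,2,2⟩
  ⟦path⟧₁ = (4 4; 4 2; 2 2)
Along h;k (path 2):
  e0=⟨1,0⟩ h→⟨4,4⟩ k→⟨4,4,2⟩
  e1=⟨0,1⟩ h→⟨2,4⟩ k→⟨4,2,2⟩
  ⟦path⟧₂ = (4 4; 4 2; 2 2)
Equal? same morphism ✓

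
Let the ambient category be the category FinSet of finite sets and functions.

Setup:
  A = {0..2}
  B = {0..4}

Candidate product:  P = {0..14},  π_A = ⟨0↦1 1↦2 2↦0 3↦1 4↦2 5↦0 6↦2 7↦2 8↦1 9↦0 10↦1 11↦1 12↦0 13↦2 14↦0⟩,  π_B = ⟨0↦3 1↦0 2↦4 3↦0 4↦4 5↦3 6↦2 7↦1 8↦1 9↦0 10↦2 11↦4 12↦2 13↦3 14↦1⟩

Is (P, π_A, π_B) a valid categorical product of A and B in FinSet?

Answer: VALID PRODUCT

Derivation:
|A|·|B| = 3·5 = 15;  |P| = 15
Check the pairing map k ↦ (π_A(k), π_B(k)):
  0 ↦ (1,3)
  1 ↦ (2,0)
  2 ↦ (0,4)
  3 ↦ (1,0)
  4 ↦ (2,4)
  5 ↦ (0,3)
  6 ↦ (2,2)
  7 ↦ (2,1)
  8 ↦ (1,1)
  9 ↦ (0,0)
  10 ↦ (1,2)
  11 ↦ (1,4)
  12 ↦ (0,2)
  13 ↦ (2,3)
  14 ↦ (0,1)
distinct pairs in image: 15 / 15 needed
  → bijection onto A×B; projections well-typed.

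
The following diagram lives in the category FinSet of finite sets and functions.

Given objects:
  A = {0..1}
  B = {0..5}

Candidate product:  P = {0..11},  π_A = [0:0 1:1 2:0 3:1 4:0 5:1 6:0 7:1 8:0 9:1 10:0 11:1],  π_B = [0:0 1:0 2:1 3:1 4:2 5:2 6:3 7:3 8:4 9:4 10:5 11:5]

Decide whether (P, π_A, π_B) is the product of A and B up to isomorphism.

|A|·|B| = 2·6 = 12;  |P| = 12
Check the pairing map k ↦ (π_A(k), π_B(k)):
  0 : (0,0)
  1 : (1,0)
  2 : (0,1)
  3 : (1,1)
  4 : (0,2)
  5 : (1,2)
  6 : (0,3)
  7 : (1,3)
  8 : (0,4)
  9 : (1,4)
  10 : (0,5)
  11 : (1,5)
distinct pairs in image: 12 / 12 needed
  → bijection onto A×B; projections well-typed.

Answer: VALID PRODUCT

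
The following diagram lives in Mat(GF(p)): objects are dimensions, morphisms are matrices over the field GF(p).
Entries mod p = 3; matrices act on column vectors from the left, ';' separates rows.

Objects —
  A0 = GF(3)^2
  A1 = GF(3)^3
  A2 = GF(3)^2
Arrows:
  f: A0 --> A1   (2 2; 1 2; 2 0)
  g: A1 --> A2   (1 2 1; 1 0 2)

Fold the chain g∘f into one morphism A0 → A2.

  e0=[1,0] f-->[2,1,2] g-->[0,0]
  e1=[0,1] f-->[2,2,0] g-->[0,2]
result: (0 0; 0 2)

Answer: (0 0; 0 2)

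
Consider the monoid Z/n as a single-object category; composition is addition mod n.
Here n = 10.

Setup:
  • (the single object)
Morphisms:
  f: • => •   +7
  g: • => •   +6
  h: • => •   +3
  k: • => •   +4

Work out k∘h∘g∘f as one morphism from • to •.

Answer: +0

Trace:
  0 +7≡7 +6≡3 +3≡6 +4≡0  (mod 10)
⟦path⟧: +0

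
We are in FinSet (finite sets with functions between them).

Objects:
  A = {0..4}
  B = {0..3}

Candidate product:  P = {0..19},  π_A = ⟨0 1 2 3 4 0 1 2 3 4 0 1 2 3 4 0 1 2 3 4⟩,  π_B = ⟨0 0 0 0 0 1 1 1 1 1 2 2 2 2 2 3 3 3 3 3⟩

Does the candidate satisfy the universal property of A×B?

Answer: VALID PRODUCT

Trace:
|A|·|B| = 5·4 = 20;  |P| = 20
Check the pairing map k ↦ (π_A(k), π_B(k)):
  0 ↦ (0,0)
  1 ↦ (1,0)
  2 ↦ (2,0)
  3 ↦ (3,0)
  4 ↦ (4,0)
  5 ↦ (0,1)
  6 ↦ (1,1)
  7 ↦ (2,1)
  8 ↦ (3,1)
  9 ↦ (4,1)
  10 ↦ (0,2)
  11 ↦ (1,2)
  12 ↦ (2,2)
  13 ↦ (3,2)
  14 ↦ (4,2)
  15 ↦ (0,3)
  16 ↦ (1,3)
  17 ↦ (2,3)
  18 ↦ (3,3)
  19 ↦ (4,3)
distinct pairs in image: 20 / 20 needed
  → bijection onto A×B; projections well-typed.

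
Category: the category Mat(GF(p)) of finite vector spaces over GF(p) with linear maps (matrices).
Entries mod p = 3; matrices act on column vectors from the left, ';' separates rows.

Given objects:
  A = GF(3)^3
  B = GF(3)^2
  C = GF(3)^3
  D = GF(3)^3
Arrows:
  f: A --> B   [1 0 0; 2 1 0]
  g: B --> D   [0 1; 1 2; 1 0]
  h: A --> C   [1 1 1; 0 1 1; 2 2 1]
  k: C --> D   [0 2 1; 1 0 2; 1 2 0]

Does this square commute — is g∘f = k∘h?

Answer: COMMUTES

Trace:
Path 1 = f;g:
  e0=(1,0,0) f-->(1,2) g-->(2,2,1)
  e1=(0,1,0) f-->(0,1) g-->(1,2,0)
  e2=(0,0,1) f-->(0,0) g-->(0,0,0)
  composite₁ = [2 1 0; 2 2 0; 1 0 0]
Path 2 = h;k:
  e0=(1,0,0) h-->(1,0,2) k-->(2,2,1)
  e1=(0,1,0) h-->(1,1,2) k-->(1,2,0)
  e2=(0,0,1) h-->(1,1,1) k-->(0,0,0)
  composite₂ = [2 1 0; 2 2 0; 1 0 0]
Equal? same morphism ✓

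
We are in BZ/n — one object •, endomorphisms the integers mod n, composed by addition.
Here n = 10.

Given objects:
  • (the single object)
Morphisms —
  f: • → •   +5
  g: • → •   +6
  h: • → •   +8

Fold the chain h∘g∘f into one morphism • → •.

Answer: +9

Derivation:
  0 +5≡5 +6≡1 +8≡9  (mod 10)
composite: +9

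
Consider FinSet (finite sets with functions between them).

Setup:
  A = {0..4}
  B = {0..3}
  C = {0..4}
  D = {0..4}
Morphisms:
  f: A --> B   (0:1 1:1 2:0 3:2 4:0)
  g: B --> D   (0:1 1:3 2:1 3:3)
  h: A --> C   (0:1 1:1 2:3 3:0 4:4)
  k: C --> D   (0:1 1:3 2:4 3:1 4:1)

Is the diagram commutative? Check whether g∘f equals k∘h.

Answer: COMMUTES

Trace:
1) trace f;g:
  0 f-->1 g-->3
  1 f-->1 g-->3
  2 f-->0 g-->1
  3 f-->2 g-->1
  4 f-->0 g-->1
  ⟦path⟧₁ = (0:3 1:3 2:1 3:1 4:1)
2) trace h;k:
  0 h-->1 k-->3
  1 h-->1 k-->3
  2 h-->3 k-->1
  3 h-->0 k-->1
  4 h-->4 k-->1
  ⟦path⟧₂ = (0:3 1:3 2:1 3:1 4:1)
Equal? YES — commutes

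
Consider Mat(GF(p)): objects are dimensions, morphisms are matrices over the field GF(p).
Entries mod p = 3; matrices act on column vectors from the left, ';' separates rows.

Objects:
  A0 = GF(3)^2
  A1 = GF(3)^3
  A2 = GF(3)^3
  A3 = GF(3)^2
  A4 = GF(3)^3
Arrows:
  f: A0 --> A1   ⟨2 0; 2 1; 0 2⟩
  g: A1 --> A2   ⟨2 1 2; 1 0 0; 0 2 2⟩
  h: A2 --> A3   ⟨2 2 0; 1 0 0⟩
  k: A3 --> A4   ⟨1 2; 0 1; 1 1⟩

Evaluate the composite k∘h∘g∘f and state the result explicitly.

  e0=[1,0] f-->[2,2,0] g-->[0,2,1] h-->[1,0] k-->[1,0,1]
  e1=[0,1] f-->[0,1,2] g-->[2,0,0] h-->[1,2] k-->[2,2,0]
⟦path⟧: ⟨1 2; 0 2; 1 0⟩

Answer: ⟨1 2; 0 2; 1 0⟩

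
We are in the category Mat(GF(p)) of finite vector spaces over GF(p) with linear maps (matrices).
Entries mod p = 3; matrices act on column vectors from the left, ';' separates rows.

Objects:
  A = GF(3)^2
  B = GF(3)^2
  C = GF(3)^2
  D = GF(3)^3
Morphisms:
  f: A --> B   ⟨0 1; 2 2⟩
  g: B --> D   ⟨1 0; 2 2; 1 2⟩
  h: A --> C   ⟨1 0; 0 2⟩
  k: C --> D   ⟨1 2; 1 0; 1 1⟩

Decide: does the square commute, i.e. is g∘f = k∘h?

Answer: DOES NOT COMMUTE

Trace:
Along f;g (path 1):
  e0=⟨1,0⟩ f-->⟨0,2⟩ g-->⟨0,1,1⟩
  e1=⟨0,1⟩ f-->⟨1,2⟩ g-->⟨1,0,2⟩
  composite₁ = ⟨0 1; 1 0; 1 2⟩
Along h;k (path 2):
  e0=⟨1,0⟩ h-->⟨1,0⟩ k-->⟨1,1,1⟩
  e1=⟨0,1⟩ h-->⟨0,2⟩ k-->⟨1,0,2⟩
  composite₂ = ⟨1 1; 1 0; 1 2⟩
Equal? distinct morphisms ✗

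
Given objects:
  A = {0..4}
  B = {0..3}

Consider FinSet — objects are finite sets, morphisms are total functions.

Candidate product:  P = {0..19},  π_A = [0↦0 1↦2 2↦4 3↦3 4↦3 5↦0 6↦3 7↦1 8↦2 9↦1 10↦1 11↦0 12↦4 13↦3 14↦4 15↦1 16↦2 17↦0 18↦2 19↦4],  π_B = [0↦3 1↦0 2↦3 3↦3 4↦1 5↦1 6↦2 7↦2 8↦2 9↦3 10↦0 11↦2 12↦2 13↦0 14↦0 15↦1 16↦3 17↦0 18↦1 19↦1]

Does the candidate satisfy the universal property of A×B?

Answer: VALID PRODUCT

Trace:
|A|·|B| = 5·4 = 20;  |P| = 20
Check the pairing map k ↦ (π_A(k), π_B(k)):
  0 ↦ (0,3)
  1 ↦ (2,0)
  2 ↦ (4,3)
  3 ↦ (3,3)
  4 ↦ (3,1)
  5 ↦ (0,1)
  6 ↦ (3,2)
  7 ↦ (1,2)
  8 ↦ (2,2)
  9 ↦ (1,3)
  10 ↦ (1,0)
  11 ↦ (0,2)
  12 ↦ (4,2)
  13 ↦ (3,0)
  14 ↦ (4,0)
  15 ↦ (1,1)
  16 ↦ (2,3)
  17 ↦ (0,0)
  18 ↦ (2,1)
  19 ↦ (4,1)
distinct pairs in image: 20 / 20 needed
  → bijection onto A×B; projections well-typed.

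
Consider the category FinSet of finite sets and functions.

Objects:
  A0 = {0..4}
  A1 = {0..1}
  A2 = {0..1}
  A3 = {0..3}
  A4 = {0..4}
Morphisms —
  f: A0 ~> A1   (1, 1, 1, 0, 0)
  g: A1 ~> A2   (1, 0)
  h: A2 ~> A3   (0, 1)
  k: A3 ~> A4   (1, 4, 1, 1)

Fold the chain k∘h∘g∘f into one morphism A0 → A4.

Answer: (1, 1, 1, 4, 4)

Work:
  0 f~>1 g~>0 h~>0 k~>1
  1 f~>1 g~>0 h~>0 k~>1
  2 f~>1 g~>0 h~>0 k~>1
  3 f~>0 g~>1 h~>1 k~>4
  4 f~>0 g~>1 h~>1 k~>4
composite: (1, 1, 1, 4, 4)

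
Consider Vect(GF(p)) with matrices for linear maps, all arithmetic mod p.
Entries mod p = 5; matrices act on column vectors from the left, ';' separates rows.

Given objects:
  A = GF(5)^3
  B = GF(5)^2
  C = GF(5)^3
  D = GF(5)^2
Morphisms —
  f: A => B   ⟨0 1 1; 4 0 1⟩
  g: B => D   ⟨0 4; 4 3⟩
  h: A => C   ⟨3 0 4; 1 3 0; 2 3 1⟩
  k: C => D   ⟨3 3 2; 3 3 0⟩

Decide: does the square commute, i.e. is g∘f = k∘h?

Answer: COMMUTES

Trace:
Along f;g (path 1):
  e0=(1,0,0) f=>(0,4) g=>(1,2)
  e1=(0,1,0) f=>(1,0) g=>(0,4)
  e2=(0,0,1) f=>(1,1) g=>(4,2)
  result₁ = ⟨1 0 4; 2 4 2⟩
Along h;k (path 2):
  e0=(1,0,0) h=>(3,1,2) k=>(1,2)
  e1=(0,1,0) h=>(0,3,3) k=>(0,4)
  e2=(0,0,1) h=>(4,0,1) k=>(4,2)
  result₂ = ⟨1 0 4; 2 4 2⟩
Equal? equal; square commutes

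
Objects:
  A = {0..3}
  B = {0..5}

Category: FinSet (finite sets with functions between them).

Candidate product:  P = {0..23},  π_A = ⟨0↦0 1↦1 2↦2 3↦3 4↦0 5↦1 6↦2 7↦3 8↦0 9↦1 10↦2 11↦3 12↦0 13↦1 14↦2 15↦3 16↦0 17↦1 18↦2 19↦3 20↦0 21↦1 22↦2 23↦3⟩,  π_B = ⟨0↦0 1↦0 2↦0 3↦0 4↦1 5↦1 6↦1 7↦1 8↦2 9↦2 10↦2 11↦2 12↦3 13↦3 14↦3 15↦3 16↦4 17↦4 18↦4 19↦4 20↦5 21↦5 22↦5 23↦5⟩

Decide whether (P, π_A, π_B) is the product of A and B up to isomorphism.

|A|·|B| = 4·6 = 24;  |P| = 24
Check the pairing map k ↦ (π_A(k), π_B(k)):
  0 ↦ (0,0)
  1 ↦ (1,0)
  2 ↦ (2,0)
  3 ↦ (3,0)
  4 ↦ (0,1)
  5 ↦ (1,1)
  6 ↦ (2,1)
  7 ↦ (3,1)
  8 ↦ (0,2)
  9 ↦ (1,2)
  10 ↦ (2,2)
  11 ↦ (3,2)
  12 ↦ (0,3)
  13 ↦ (1,3)
  14 ↦ (2,3)
  15 ↦ (3,3)
  16 ↦ (0,4)
  17 ↦ (1,4)
  18 ↦ (2,4)
  19 ↦ (3,4)
  20 ↦ (0,5)
  21 ↦ (1,5)
  22 ↦ (2,5)
  23 ↦ (3,5)
distinct pairs in image: 24 / 24 needed
  → bijection onto A×B; projections well-typed.

Answer: VALID PRODUCT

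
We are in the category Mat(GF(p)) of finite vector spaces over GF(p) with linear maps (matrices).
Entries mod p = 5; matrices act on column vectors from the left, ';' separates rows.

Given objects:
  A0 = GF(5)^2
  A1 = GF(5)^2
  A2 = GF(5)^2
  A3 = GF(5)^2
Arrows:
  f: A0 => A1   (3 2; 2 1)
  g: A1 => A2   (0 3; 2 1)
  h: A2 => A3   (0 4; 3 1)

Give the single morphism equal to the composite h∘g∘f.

  e0=[1,0] f=>[3,2] g=>[1,3] h=>[2,1]
  e1=[0,1] f=>[2,1] g=>[3,0] h=>[0,4]
composite: (2 0; 1 4)

Answer: (2 0; 1 4)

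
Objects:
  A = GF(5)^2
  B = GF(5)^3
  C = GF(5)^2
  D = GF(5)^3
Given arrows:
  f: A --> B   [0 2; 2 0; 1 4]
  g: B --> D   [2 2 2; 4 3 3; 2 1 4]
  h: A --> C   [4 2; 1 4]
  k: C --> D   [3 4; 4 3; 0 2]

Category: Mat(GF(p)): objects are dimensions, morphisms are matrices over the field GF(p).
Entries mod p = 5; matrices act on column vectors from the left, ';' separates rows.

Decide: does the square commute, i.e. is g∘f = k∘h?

Answer: DOES NOT COMMUTE

Derivation:
1) trace f;g:
  e0=[1,0] f-->[0,2,1] g-->[1,4,1]
  e1=[0,1] f-->[2,0,4] g-->[2,0,0]
  result₁ = [1 2; 4 0; 1 0]
2) trace h;k:
  e0=[1,0] h-->[4,1] k-->[1,4,2]
  e1=[0,1] h-->[2,4] k-->[2,0,3]
  result₂ = [1 2; 4 0; 2 3]
Equal? NO — does not commute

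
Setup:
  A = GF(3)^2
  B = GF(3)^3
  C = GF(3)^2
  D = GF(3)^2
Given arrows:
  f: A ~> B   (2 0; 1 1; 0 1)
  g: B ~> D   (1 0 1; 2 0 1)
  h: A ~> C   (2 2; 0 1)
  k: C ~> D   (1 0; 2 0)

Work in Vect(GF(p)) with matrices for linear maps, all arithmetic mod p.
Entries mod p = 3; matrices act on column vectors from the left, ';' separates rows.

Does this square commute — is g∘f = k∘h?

Along f;g (path 1):
  e0=⟨1,0⟩ f~>⟨2,1,0⟩ g~>⟨2,1⟩
  e1=⟨0,1⟩ f~>⟨0,1,1⟩ g~>⟨1,1⟩
  composite₁ = (2 1; 1 1)
Along h;k (path 2):
  e0=⟨1,0⟩ h~>⟨2,0⟩ k~>⟨2,1⟩
  e1=⟨0,1⟩ h~>⟨2,1⟩ k~>⟨2,1⟩
  composite₂ = (2 2; 1 1)
Equal? distinct morphisms ✗

Answer: DOES NOT COMMUTE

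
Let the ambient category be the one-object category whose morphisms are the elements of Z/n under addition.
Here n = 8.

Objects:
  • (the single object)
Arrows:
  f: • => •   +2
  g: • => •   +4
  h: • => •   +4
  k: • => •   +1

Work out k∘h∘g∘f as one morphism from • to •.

Answer: +3

Work:
  0 +2≡2 +4≡6 +4≡2 +1≡3  (mod 8)
result: +3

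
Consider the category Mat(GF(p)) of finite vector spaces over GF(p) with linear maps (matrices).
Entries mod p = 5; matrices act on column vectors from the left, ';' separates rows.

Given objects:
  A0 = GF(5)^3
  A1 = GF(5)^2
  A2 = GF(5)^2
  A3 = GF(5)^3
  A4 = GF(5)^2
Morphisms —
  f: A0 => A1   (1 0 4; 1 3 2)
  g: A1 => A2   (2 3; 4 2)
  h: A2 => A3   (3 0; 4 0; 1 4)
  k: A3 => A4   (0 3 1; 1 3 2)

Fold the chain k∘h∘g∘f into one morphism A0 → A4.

  e0=[1,0,0] f=>[1,1] g=>[0,1] h=>[0,0,4] k=>[4,3]
  e1=[0,1,0] f=>[0,3] g=>[4,1] h=>[2,1,3] k=>[1,1]
  e2=[0,0,1] f=>[4,2] g=>[4,0] h=>[2,1,4] k=>[2,3]
⟦path⟧: (4 1 2; 3 1 3)

Answer: (4 1 2; 3 1 3)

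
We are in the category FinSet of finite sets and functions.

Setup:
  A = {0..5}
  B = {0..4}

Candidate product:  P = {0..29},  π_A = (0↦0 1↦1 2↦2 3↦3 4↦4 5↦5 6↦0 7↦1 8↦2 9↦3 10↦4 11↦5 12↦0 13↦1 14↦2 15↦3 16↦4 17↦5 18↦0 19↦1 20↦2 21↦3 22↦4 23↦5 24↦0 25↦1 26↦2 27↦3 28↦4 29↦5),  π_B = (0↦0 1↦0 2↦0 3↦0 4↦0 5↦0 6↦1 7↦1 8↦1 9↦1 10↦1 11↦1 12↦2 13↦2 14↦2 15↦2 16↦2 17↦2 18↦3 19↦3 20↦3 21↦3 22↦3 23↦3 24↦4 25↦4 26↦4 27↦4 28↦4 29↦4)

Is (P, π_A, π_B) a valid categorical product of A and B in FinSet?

|A|·|B| = 6·5 = 30;  |P| = 30
Check the pairing map k ↦ (π_A(k), π_B(k)):
  0 ↦ (0,0)
  1 ↦ (1,0)
  2 ↦ (2,0)
  3 ↦ (3,0)
  4 ↦ (4,0)
  5 ↦ (5,0)
  6 ↦ (0,1)
  7 ↦ (1,1)
  8 ↦ (2,1)
  9 ↦ (3,1)
  10 ↦ (4,1)
  11 ↦ (5,1)
  12 ↦ (0,2)
  13 ↦ (1,2)
  14 ↦ (2,2)
  15 ↦ (3,2)
  16 ↦ (4,2)
  17 ↦ (5,2)
  18 ↦ (0,3)
  19 ↦ (1,3)
  20 ↦ (2,3)
  21 ↦ (3,3)
  22 ↦ (4,3)
  23 ↦ (5,3)
  24 ↦ (0,4)
  25 ↦ (1,4)
  26 ↦ (2,4)
  27 ↦ (3,4)
  28 ↦ (4,4)
  29 ↦ (5,4)
distinct pairs in image: 30 / 30 needed
  → bijection onto A×B; projections well-typed.

Answer: VALID PRODUCT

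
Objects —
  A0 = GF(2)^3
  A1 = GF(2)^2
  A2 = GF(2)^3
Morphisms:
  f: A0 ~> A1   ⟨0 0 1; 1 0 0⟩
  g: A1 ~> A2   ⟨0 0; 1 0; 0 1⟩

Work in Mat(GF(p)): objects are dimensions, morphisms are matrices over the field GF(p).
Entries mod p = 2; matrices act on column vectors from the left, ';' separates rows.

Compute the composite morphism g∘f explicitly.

Answer: ⟨0 0 0; 0 0 1; 1 0 0⟩

Trace:
  e0=⟨1,0,0⟩ f~>⟨0,1⟩ g~>⟨0,0,1⟩
  e1=⟨0,1,0⟩ f~>⟨0,0⟩ g~>⟨0,0,0⟩
  e2=⟨0,0,1⟩ f~>⟨1,0⟩ g~>⟨0,1,0⟩
result: ⟨0 0 0; 0 0 1; 1 0 0⟩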